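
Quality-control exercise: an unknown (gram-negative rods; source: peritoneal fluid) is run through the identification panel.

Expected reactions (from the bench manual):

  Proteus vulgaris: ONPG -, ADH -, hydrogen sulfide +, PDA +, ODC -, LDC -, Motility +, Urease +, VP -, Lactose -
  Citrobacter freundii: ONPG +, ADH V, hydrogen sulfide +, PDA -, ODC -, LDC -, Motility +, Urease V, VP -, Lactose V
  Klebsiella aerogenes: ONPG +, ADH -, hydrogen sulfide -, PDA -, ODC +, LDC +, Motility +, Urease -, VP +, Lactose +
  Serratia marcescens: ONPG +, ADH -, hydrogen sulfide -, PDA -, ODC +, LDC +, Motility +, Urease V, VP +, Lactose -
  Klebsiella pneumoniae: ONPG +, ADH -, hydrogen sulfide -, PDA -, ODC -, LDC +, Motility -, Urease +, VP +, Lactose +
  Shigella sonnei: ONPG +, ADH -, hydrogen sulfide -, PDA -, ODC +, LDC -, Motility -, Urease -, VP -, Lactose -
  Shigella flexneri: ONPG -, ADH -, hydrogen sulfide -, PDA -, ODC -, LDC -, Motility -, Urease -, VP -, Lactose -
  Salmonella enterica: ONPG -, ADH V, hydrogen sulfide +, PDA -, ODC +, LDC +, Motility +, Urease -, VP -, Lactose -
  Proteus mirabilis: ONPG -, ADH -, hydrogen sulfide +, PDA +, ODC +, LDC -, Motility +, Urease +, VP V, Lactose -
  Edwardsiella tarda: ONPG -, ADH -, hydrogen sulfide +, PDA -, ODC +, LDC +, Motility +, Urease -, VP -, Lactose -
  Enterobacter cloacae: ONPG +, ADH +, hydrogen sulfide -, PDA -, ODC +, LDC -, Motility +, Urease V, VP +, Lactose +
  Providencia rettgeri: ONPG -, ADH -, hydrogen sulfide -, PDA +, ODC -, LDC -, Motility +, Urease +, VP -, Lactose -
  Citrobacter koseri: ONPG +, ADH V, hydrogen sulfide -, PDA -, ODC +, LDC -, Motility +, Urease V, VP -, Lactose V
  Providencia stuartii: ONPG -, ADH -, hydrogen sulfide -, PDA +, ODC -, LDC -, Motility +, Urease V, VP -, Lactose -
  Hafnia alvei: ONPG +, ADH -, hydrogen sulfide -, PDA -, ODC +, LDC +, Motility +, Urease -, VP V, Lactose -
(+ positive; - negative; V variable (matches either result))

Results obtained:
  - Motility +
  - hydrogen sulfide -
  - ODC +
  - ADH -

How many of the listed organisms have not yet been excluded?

4

hydrogen sulfide -: excludes 5 organisms — 10 left.
Motility +: excludes Klebsiella pneumoniae, Shigella sonnei, Shigella flexneri — 7 left.
ADH -: excludes Enterobacter cloacae — 6 left.
ODC +: excludes Providencia rettgeri, Providencia stuartii — 4 left.
Still consistent: Citrobacter koseri, Hafnia alvei, Klebsiella aerogenes, Serratia marcescens.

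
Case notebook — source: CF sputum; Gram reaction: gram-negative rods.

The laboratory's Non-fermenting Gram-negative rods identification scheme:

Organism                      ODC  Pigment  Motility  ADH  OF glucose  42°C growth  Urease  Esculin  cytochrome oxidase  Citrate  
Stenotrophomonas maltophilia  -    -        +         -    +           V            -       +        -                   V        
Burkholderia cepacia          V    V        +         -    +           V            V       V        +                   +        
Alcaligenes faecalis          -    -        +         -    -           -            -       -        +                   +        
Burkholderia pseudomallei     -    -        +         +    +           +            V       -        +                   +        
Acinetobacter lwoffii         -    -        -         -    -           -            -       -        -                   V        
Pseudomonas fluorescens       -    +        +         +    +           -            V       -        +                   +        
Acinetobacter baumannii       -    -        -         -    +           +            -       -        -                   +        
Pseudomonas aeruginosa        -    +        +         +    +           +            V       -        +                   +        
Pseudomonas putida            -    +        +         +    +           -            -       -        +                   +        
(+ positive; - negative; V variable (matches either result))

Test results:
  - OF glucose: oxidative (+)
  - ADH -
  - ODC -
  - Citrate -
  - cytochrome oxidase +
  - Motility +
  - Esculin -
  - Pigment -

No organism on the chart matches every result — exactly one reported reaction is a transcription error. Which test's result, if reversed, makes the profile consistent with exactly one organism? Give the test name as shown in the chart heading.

Citrate

As reported, no row in the chart matches all 8 reactions.
Reversing ADH → still no organism matches.
Reversing Pigment → still no organism matches.
Reversing Motility → still no organism matches.
Reversing OF glucose → still no organism matches.
Reversing cytochrome oxidase → still no organism matches.
Reversing ODC → still no organism matches.
Reversing Esculin → still no organism matches.
Reversing Citrate (to +) → unique match: Burkholderia cepacia.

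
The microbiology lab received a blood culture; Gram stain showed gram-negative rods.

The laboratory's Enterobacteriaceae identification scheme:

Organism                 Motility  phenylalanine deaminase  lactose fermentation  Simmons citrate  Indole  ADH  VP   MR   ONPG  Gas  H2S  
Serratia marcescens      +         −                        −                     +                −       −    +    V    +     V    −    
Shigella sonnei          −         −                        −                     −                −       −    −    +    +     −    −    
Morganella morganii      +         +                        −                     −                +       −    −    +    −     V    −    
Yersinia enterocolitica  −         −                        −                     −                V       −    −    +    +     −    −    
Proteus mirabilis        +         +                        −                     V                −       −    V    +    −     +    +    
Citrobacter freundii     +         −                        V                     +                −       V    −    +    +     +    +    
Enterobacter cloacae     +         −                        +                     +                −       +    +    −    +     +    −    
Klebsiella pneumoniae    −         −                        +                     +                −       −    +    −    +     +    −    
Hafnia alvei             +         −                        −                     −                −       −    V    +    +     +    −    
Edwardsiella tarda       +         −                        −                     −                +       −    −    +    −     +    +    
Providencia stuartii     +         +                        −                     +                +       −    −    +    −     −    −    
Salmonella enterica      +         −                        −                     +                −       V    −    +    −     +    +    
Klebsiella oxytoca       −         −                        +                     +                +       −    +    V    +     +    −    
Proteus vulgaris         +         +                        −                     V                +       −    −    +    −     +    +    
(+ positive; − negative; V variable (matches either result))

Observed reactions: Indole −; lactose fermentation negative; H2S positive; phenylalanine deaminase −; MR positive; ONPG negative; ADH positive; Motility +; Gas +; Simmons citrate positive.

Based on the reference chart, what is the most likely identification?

lactose fermentation −: excludes Enterobacter cloacae, Klebsiella pneumoniae, Klebsiella oxytoca — 11 left.
Indole −: excludes Morganella morganii, Edwardsiella tarda, Providencia stuartii, Proteus vulgaris — 7 left.
Motility +: excludes Shigella sonnei, Yersinia enterocolitica — 5 left.
Gas +: all 5 remaining candidates are consistent.
phenylalanine deaminase −: excludes Proteus mirabilis — 4 left.
MR +: all 4 remaining candidates are consistent.
Simmons citrate +: excludes Hafnia alvei — 3 left.
ONPG −: excludes Serratia marcescens, Citrobacter freundii — 1 left.
H2S +: the one remaining candidate is consistent.
ADH +: the one remaining candidate is consistent.

Salmonella enterica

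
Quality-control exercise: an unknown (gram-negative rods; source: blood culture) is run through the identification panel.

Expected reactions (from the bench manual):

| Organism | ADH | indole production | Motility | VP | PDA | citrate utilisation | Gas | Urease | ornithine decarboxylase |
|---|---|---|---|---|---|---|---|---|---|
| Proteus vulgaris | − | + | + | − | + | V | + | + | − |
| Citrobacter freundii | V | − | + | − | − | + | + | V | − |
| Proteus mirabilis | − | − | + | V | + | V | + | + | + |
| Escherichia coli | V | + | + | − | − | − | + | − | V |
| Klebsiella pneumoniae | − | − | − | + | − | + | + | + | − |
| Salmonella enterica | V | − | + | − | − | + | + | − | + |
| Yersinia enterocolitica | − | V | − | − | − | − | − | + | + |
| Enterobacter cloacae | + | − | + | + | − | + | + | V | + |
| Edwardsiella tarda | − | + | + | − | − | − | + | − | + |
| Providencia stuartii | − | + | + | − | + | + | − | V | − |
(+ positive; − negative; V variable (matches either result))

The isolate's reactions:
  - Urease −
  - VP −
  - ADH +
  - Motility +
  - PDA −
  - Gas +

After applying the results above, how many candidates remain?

3

Urease −: excludes Proteus vulgaris, Proteus mirabilis, Klebsiella pneumoniae, Yersinia enterocolitica — 6 left.
Gas +: excludes Providencia stuartii — 5 left.
ADH +: excludes Edwardsiella tarda — 4 left.
Motility +: all 4 remaining candidates are consistent.
PDA −: all 4 remaining candidates are consistent.
VP −: excludes Enterobacter cloacae — 3 left.
Still consistent: Citrobacter freundii, Escherichia coli, Salmonella enterica.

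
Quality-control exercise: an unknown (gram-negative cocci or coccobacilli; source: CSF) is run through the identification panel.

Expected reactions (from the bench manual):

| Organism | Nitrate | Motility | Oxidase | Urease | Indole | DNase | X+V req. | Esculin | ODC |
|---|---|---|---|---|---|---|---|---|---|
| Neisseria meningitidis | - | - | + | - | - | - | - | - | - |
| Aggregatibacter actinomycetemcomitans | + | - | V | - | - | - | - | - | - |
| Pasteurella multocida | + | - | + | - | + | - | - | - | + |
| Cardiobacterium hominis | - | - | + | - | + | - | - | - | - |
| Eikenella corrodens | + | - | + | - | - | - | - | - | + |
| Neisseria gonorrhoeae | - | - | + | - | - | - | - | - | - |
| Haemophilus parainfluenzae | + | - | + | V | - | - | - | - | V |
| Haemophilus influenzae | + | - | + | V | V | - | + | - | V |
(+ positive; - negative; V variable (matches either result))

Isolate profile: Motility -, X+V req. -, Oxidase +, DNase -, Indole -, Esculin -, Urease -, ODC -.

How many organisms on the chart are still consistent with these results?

X+V req. -: excludes Haemophilus influenzae — 7 left.
Indole -: excludes Pasteurella multocida, Cardiobacterium hominis — 5 left.
Urease -: all 5 remaining candidates are consistent.
Oxidase +: all 5 remaining candidates are consistent.
Motility -: all 5 remaining candidates are consistent.
Esculin -: all 5 remaining candidates are consistent.
ODC -: excludes Eikenella corrodens — 4 left.
DNase -: all 4 remaining candidates are consistent.
Still consistent: Aggregatibacter actinomycetemcomitans, Haemophilus parainfluenzae, Neisseria gonorrhoeae, Neisseria meningitidis.

4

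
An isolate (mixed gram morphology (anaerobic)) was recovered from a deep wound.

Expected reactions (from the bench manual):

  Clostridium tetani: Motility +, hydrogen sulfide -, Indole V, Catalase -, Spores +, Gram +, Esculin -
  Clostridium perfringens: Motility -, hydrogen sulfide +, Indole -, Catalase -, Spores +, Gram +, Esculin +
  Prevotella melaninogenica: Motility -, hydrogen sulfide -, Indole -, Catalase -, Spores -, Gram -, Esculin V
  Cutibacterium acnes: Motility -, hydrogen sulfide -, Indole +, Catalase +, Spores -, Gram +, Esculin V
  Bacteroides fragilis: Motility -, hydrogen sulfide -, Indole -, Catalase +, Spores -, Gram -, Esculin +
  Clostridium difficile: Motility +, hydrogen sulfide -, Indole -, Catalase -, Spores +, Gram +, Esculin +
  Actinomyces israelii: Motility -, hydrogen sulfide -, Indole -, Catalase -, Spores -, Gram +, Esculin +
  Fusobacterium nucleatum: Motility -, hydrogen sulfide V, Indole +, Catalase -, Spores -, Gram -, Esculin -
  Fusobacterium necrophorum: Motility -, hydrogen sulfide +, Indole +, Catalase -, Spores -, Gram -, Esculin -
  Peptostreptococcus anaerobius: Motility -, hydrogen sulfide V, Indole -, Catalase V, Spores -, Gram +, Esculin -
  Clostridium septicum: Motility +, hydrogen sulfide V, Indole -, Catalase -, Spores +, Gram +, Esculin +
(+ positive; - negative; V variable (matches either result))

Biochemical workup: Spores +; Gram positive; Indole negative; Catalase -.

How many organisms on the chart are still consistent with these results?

Gram +: excludes Prevotella melaninogenica, Bacteroides fragilis, Fusobacterium nucleatum, Fusobacterium necrophorum — 7 left.
Catalase -: excludes Cutibacterium acnes — 6 left.
Indole -: all 6 remaining candidates are consistent.
Spores +: excludes Actinomyces israelii, Peptostreptococcus anaerobius — 4 left.
Still consistent: Clostridium difficile, Clostridium perfringens, Clostridium septicum, Clostridium tetani.

4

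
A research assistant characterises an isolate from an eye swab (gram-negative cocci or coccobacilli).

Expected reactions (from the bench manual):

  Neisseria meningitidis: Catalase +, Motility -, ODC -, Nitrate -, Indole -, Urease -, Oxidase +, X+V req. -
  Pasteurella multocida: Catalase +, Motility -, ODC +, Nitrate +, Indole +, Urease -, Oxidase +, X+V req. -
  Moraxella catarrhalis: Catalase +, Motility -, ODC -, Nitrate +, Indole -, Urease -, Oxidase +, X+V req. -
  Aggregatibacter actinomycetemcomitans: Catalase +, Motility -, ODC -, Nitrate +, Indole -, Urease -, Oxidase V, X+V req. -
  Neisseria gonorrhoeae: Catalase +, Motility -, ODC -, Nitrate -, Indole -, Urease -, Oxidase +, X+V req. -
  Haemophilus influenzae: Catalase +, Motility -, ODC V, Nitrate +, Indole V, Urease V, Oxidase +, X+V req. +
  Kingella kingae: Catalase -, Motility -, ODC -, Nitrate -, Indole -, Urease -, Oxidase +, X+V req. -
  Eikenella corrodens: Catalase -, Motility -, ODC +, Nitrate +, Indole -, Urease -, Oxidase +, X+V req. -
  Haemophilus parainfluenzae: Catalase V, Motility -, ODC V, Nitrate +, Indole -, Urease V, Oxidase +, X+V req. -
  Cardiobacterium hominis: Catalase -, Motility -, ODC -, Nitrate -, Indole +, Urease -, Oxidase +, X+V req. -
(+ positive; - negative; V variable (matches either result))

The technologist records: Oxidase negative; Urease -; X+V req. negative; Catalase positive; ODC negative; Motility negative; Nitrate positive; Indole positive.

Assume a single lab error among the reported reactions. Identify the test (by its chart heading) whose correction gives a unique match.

Indole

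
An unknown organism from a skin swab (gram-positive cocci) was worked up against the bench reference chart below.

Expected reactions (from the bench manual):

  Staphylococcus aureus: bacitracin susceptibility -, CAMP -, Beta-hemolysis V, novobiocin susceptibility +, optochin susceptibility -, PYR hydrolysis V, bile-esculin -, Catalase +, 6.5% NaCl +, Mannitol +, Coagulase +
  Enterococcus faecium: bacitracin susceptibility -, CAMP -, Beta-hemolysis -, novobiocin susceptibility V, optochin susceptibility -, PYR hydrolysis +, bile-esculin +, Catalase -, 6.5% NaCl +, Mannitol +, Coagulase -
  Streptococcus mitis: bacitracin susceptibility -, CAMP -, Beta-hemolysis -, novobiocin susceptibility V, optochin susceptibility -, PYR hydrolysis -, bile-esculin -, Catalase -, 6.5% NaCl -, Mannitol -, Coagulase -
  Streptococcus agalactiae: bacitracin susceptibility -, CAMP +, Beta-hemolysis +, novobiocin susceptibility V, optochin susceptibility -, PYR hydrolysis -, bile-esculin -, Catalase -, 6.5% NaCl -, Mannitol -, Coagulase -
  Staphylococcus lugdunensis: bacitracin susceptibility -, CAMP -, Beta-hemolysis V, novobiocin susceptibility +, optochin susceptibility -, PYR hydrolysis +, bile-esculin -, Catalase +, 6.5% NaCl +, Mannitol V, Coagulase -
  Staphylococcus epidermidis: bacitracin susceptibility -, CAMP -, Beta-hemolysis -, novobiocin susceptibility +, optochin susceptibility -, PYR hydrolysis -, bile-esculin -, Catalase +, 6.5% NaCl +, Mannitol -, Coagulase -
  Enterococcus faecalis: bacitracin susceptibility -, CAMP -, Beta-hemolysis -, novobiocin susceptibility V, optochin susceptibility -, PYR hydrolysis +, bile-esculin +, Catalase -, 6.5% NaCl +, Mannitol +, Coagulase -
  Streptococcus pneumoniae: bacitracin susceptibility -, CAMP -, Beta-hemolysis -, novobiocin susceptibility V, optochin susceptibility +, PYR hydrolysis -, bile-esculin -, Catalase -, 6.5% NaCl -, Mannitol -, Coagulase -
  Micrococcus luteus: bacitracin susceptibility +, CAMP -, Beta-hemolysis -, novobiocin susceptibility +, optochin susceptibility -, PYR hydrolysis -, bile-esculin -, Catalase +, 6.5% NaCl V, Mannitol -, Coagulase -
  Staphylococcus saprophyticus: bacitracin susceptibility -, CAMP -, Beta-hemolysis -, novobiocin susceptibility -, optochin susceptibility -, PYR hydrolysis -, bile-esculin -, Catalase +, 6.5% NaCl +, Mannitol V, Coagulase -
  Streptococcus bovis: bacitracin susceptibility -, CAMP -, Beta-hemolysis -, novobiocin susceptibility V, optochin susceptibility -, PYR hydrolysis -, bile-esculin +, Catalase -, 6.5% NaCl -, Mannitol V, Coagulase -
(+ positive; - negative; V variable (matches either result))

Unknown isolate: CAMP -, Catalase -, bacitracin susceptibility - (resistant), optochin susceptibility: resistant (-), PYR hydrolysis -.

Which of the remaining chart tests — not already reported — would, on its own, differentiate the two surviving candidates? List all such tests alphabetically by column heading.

bacitracin susceptibility -: excludes Micrococcus luteus — 10 left.
PYR hydrolysis -: excludes Enterococcus faecium, Staphylococcus lugdunensis, Enterococcus faecalis — 7 left.
optochin susceptibility -: excludes Streptococcus pneumoniae — 6 left.
Catalase -: excludes Staphylococcus aureus, Staphylococcus epidermidis, Staphylococcus saprophyticus — 3 left.
CAMP -: excludes Streptococcus agalactiae — 2 left.
Two candidates remain: Streptococcus bovis and Streptococcus mitis.
  Beta-hemolysis: - vs - — same for both, does not separate.
  novobiocin susceptibility: V vs V — variable for at least one, does not separate.
  bile-esculin: Streptococcus bovis +, Streptococcus mitis - — discriminates.
  6.5% NaCl: - vs - — same for both, does not separate.
  Mannitol: V vs - — variable for at least one, does not separate.
  Coagulase: - vs - — same for both, does not separate.

bile-esculin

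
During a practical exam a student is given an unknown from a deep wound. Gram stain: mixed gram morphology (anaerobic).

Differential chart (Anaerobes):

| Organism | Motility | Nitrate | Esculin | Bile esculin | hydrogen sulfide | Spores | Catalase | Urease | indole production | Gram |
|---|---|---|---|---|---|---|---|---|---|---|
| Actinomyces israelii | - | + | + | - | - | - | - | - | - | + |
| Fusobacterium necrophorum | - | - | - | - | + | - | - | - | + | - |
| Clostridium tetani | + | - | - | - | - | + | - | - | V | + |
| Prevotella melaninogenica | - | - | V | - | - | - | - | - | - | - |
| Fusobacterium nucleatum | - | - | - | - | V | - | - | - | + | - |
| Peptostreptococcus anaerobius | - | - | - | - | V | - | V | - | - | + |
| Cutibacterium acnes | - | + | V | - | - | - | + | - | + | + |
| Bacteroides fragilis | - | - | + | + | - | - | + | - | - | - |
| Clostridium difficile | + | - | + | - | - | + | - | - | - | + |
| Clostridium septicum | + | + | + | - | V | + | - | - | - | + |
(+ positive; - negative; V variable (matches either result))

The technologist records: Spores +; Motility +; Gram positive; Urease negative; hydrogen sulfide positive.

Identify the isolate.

Clostridium septicum

Gram +: excludes Fusobacterium necrophorum, Prevotella melaninogenica, Fusobacterium nucleatum, Bacteroides fragilis — 6 left.
hydrogen sulfide +: excludes Actinomyces israelii, Clostridium tetani, Cutibacterium acnes, Clostridium difficile — 2 left.
Urease -: all 2 remaining candidates are consistent.
Motility +: excludes Peptostreptococcus anaerobius — 1 left.
Spores +: the one remaining candidate is consistent.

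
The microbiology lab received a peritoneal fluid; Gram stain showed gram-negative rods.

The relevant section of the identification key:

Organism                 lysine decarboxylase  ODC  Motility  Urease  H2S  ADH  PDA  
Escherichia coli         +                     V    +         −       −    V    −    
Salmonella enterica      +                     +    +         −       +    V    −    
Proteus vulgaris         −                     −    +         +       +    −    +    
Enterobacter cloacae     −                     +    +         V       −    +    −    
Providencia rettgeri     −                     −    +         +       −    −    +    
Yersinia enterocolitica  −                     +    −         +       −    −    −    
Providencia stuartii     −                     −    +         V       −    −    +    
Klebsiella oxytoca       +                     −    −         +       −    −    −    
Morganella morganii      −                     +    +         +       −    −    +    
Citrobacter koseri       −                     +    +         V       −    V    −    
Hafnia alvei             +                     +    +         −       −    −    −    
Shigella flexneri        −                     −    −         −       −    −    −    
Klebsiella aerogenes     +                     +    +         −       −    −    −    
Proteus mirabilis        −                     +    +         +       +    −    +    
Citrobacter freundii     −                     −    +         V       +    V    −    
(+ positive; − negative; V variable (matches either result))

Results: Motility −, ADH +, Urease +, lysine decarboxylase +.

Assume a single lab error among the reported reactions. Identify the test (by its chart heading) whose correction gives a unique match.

ADH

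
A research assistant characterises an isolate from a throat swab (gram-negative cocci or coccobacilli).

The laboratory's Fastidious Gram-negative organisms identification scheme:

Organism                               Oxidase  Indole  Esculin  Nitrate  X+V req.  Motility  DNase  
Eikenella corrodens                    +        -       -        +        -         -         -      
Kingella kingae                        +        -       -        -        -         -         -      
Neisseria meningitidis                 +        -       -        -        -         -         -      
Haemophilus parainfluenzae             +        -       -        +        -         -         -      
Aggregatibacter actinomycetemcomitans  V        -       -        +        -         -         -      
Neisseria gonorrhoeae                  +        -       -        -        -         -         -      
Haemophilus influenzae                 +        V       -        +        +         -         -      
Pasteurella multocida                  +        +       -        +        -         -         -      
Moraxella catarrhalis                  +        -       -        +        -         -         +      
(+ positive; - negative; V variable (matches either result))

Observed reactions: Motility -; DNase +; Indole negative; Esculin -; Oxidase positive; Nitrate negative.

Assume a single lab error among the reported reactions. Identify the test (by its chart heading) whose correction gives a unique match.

As reported, no row in the chart matches all 6 reactions.
Reversing Motility → still no organism matches.
Reversing DNase → 3 organisms match (not unique).
Reversing Nitrate (to +) → unique match: Moraxella catarrhalis.
Reversing Oxidase → still no organism matches.
Reversing Indole → still no organism matches.
Reversing Esculin → still no organism matches.

Nitrate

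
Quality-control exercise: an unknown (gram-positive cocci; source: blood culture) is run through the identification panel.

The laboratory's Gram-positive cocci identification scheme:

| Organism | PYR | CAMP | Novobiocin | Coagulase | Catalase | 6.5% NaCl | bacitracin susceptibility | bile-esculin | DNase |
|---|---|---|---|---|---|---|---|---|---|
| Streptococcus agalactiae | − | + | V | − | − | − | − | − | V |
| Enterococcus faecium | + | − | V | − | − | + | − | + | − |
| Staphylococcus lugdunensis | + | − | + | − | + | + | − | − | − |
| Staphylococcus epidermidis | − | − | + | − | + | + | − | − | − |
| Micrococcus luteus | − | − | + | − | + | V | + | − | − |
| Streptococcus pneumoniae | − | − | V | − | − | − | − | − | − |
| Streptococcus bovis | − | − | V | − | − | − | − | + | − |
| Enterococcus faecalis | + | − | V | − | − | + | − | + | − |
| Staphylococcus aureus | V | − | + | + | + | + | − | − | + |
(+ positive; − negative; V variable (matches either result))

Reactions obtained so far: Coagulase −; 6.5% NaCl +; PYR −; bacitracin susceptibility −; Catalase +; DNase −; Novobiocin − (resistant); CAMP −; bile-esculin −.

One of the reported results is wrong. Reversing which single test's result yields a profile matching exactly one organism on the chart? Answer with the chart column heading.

As reported, no row in the chart matches all 9 reactions.
Reversing PYR → still no organism matches.
Reversing CAMP → still no organism matches.
Reversing 6.5% NaCl → still no organism matches.
Reversing DNase → still no organism matches.
Reversing bile-esculin → still no organism matches.
Reversing bacitracin susceptibility → still no organism matches.
Reversing Novobiocin (to +) → unique match: Staphylococcus epidermidis.
Reversing Catalase → still no organism matches.
Reversing Coagulase → still no organism matches.

Novobiocin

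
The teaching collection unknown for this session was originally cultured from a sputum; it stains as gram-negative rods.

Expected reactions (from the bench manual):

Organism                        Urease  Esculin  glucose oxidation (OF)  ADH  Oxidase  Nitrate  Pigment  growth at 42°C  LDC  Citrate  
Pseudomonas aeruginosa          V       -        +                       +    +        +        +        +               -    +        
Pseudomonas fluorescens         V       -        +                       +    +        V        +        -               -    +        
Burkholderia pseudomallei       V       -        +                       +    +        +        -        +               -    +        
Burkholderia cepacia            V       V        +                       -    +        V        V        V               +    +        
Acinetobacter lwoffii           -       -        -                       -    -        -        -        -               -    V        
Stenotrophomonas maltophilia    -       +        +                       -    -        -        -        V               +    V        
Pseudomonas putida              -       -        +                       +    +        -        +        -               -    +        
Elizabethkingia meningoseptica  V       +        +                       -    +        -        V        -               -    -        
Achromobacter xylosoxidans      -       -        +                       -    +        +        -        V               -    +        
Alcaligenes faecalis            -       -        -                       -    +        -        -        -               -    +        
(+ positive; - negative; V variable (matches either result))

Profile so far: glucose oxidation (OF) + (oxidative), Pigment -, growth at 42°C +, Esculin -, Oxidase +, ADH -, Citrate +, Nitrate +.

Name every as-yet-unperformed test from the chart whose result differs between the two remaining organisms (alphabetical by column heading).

LDC

Nitrate +: excludes 5 organisms — 5 left.
Pigment -: excludes Pseudomonas aeruginosa, Pseudomonas fluorescens — 3 left.
glucose oxidation (OF) +: all 3 remaining candidates are consistent.
Oxidase +: all 3 remaining candidates are consistent.
growth at 42°C +: all 3 remaining candidates are consistent.
Citrate +: all 3 remaining candidates are consistent.
Esculin -: all 3 remaining candidates are consistent.
ADH -: excludes Burkholderia pseudomallei — 2 left.
Two candidates remain: Achromobacter xylosoxidans and Burkholderia cepacia.
  Urease: - vs V — variable for at least one, does not separate.
  LDC: Achromobacter xylosoxidans -, Burkholderia cepacia + — discriminates.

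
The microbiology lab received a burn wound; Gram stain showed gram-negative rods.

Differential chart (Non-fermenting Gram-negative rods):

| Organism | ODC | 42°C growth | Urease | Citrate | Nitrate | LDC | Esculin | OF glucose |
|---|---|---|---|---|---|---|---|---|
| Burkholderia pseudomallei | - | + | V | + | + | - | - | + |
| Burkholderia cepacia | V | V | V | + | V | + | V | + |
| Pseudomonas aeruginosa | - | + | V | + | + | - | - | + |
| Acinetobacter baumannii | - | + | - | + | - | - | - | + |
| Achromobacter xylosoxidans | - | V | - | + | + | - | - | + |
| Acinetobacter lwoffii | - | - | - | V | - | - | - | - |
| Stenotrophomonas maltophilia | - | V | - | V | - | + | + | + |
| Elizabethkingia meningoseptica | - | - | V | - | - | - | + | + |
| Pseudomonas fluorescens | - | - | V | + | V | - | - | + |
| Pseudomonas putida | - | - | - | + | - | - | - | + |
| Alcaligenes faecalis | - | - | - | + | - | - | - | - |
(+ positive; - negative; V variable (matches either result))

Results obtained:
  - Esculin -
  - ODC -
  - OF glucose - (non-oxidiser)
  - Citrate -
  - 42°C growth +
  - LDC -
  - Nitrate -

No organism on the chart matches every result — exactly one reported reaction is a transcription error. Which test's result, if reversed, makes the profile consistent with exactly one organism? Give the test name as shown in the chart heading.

42°C growth

As reported, no row in the chart matches all 7 reactions.
Reversing 42°C growth (to -) → unique match: Acinetobacter lwoffii.
Reversing LDC → still no organism matches.
Reversing OF glucose → still no organism matches.
Reversing Esculin → still no organism matches.
Reversing Nitrate → still no organism matches.
Reversing ODC → still no organism matches.
Reversing Citrate → still no organism matches.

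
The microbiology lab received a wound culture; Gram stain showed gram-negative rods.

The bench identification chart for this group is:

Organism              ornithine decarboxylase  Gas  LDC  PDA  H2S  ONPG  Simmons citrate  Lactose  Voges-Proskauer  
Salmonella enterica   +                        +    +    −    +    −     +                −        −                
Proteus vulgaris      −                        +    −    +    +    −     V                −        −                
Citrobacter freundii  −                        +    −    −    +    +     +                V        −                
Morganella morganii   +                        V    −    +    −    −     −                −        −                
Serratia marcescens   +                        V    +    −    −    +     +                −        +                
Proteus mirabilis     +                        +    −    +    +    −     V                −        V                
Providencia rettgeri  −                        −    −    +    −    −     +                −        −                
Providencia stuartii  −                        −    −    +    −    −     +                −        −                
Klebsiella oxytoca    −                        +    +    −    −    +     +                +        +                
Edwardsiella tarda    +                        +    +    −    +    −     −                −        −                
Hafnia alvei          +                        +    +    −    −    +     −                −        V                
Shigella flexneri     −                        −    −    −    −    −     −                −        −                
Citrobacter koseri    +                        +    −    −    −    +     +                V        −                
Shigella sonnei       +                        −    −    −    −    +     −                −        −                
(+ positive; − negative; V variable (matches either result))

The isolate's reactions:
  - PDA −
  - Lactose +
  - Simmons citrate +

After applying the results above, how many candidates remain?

3

Lactose +: excludes 11 organisms — 3 left.
Simmons citrate +: all 3 remaining candidates are consistent.
PDA −: all 3 remaining candidates are consistent.
Still consistent: Citrobacter freundii, Citrobacter koseri, Klebsiella oxytoca.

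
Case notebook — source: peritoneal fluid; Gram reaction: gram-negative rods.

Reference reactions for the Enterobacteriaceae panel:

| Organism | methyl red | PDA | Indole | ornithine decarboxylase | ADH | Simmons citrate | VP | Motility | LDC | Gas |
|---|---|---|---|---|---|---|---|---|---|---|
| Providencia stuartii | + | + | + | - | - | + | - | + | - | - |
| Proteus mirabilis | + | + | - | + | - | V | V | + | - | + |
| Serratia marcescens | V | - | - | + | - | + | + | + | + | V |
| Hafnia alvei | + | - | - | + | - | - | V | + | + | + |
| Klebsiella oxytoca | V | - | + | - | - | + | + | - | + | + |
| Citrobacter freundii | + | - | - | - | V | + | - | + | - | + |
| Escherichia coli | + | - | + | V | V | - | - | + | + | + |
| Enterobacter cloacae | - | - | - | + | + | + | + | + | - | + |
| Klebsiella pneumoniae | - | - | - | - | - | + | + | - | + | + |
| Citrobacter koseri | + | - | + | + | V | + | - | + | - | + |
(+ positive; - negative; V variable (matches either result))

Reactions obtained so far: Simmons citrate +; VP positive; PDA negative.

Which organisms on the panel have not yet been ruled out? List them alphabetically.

Enterobacter cloacae, Klebsiella oxytoca, Klebsiella pneumoniae, Serratia marcescens

VP +: excludes Providencia stuartii, Citrobacter freundii, Escherichia coli, Citrobacter koseri — 6 left.
PDA -: excludes Proteus mirabilis — 5 left.
Simmons citrate +: excludes Hafnia alvei — 4 left.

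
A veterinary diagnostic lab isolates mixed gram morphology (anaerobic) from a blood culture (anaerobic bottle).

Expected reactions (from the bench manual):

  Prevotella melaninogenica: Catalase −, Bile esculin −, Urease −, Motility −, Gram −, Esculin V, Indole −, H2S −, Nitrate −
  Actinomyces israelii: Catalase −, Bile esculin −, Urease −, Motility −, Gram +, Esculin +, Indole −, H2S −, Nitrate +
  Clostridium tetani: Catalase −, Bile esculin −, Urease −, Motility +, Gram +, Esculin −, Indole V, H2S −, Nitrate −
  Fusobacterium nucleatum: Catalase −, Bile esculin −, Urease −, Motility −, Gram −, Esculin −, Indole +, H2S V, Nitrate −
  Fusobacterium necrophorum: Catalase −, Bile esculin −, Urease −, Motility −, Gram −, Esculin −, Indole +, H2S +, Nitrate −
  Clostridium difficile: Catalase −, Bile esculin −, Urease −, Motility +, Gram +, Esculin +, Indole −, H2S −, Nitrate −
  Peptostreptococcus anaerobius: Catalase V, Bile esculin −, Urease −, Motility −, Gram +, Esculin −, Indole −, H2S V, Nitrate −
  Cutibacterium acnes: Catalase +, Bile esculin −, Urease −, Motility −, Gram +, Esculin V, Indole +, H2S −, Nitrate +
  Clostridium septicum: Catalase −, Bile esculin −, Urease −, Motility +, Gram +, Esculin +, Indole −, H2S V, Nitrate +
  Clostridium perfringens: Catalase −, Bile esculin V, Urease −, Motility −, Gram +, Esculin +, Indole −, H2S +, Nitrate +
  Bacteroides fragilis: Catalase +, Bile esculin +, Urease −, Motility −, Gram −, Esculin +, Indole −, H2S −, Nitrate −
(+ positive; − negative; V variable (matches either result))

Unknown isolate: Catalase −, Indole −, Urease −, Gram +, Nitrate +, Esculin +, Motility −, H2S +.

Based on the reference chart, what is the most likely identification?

Nitrate +: excludes 7 organisms — 4 left.
Urease −: all 4 remaining candidates are consistent.
Gram +: all 4 remaining candidates are consistent.
H2S +: excludes Actinomyces israelii, Cutibacterium acnes — 2 left.
Esculin +: all 2 remaining candidates are consistent.
Indole −: all 2 remaining candidates are consistent.
Catalase −: all 2 remaining candidates are consistent.
Motility −: excludes Clostridium septicum — 1 left.

Clostridium perfringens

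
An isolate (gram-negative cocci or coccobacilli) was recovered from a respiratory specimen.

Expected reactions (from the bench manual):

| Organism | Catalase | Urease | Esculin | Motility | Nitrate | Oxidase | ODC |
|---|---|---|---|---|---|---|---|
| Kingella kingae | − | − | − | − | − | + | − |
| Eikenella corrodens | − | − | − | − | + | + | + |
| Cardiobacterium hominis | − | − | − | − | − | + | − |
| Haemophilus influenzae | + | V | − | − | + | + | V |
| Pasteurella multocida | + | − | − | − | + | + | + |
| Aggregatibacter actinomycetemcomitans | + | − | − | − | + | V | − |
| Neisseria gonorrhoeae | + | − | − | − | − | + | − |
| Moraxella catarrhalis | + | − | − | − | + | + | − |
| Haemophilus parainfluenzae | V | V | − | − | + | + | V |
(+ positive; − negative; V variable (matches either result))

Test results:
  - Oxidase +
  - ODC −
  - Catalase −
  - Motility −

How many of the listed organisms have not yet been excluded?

Motility −: all 9 remaining candidates are consistent.
Catalase −: excludes 5 organisms — 4 left.
Oxidase +: all 4 remaining candidates are consistent.
ODC −: excludes Eikenella corrodens — 3 left.
Still consistent: Cardiobacterium hominis, Haemophilus parainfluenzae, Kingella kingae.

3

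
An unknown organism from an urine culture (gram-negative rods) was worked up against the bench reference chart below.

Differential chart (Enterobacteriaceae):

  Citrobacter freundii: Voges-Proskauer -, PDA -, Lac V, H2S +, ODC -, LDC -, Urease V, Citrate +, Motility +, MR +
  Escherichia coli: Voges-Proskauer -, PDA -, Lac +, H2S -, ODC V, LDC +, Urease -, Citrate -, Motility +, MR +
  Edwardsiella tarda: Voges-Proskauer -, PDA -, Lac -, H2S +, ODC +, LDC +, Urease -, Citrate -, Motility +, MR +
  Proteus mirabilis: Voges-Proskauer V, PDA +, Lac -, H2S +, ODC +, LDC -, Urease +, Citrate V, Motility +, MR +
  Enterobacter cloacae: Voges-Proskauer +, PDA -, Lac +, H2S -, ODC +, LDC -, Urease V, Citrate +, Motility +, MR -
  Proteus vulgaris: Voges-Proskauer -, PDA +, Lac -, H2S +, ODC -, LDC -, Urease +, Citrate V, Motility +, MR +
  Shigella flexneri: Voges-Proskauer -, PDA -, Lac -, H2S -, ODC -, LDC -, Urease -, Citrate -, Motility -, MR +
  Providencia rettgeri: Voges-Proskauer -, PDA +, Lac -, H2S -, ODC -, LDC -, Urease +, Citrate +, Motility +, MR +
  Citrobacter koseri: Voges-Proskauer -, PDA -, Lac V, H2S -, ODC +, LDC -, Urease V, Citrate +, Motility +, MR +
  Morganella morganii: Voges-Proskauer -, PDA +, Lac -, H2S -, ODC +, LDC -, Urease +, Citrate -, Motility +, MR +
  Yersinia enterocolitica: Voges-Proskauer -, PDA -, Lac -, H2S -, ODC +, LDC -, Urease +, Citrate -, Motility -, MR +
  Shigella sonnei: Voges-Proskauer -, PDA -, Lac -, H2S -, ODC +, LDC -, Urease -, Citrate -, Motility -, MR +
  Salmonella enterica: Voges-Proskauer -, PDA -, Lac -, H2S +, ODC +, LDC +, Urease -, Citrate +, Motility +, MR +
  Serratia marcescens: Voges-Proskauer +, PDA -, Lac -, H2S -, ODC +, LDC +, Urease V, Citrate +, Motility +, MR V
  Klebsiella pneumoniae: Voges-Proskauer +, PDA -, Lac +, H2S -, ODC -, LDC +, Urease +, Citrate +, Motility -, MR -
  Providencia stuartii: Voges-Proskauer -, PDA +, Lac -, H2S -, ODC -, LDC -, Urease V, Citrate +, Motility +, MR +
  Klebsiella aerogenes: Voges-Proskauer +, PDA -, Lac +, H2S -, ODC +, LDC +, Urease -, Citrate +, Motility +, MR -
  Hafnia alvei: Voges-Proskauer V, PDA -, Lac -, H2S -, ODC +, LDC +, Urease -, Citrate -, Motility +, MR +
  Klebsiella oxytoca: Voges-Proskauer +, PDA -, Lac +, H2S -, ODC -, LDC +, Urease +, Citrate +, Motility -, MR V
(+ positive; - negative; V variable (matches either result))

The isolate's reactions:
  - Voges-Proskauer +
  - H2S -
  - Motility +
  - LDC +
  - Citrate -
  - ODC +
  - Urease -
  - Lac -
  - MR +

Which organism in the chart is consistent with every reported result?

Hafnia alvei

Voges-Proskauer +: excludes 12 organisms — 7 left.
ODC +: excludes Klebsiella pneumoniae, Klebsiella oxytoca — 5 left.
Lac -: excludes Enterobacter cloacae, Klebsiella aerogenes — 3 left.
H2S -: excludes Proteus mirabilis — 2 left.
Citrate -: excludes Serratia marcescens — 1 left.
Urease -: the one remaining candidate is consistent.
Motility +: the one remaining candidate is consistent.
LDC +: the one remaining candidate is consistent.
MR +: the one remaining candidate is consistent.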